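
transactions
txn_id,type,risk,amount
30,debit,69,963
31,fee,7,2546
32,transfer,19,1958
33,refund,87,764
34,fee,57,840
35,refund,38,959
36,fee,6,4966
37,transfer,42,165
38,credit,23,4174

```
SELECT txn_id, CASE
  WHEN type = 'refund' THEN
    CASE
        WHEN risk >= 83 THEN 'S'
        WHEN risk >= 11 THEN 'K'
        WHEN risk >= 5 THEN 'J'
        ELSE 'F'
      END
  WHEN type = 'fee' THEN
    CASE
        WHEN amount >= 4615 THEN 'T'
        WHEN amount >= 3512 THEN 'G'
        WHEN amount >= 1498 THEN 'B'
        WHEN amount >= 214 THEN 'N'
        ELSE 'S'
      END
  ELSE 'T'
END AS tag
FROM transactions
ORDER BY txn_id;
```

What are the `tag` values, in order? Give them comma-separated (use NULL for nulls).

txn_id=30: type='debit' → outer ELSE → T
txn_id=31: type='fee' → inner[amount >= 1498] → B
txn_id=32: type='transfer' → outer ELSE → T
txn_id=33: type='refund' → inner[risk >= 83] → S
txn_id=34: type='fee' → inner[amount >= 214] → N
txn_id=35: type='refund' → inner[risk >= 11] → K
txn_id=36: type='fee' → inner[amount >= 4615] → T
txn_id=37: type='transfer' → outer ELSE → T
txn_id=38: type='credit' → outer ELSE → T

T, B, T, S, N, K, T, T, T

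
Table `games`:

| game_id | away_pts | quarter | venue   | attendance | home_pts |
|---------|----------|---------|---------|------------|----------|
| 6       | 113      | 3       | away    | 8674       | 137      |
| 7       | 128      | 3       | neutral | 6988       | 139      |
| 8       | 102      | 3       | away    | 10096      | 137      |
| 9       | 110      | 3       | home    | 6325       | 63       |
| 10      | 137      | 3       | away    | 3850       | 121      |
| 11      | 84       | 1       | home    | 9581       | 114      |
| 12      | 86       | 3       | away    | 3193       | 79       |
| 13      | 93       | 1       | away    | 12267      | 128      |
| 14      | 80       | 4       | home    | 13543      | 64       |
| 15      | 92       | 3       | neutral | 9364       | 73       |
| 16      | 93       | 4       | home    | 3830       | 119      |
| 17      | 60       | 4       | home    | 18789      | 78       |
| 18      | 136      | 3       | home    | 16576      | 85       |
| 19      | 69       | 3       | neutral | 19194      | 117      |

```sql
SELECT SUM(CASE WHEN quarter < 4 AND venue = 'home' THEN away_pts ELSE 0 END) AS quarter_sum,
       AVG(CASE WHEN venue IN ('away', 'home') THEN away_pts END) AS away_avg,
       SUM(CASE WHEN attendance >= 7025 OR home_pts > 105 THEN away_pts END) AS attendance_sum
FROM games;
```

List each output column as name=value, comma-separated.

quarter_sum=330, away_avg=99.4545454545, attendance_sum=1187

[quarter_sum: quarter < 4 AND venue = 'home']
game_id=6: ✗
game_id=7: ✗
game_id=8: ✗
game_id=9: ✓ → 110
game_id=10: ✗
game_id=11: ✓ → 84
game_id=12: ✗
game_id=13: ✗
game_id=14: ✗
game_id=15: ✗
game_id=16: ✗
game_id=17: ✗
game_id=18: ✓ → 136
game_id=19: ✗
quarter_sum = 110 + 84 + 136 = 330
—
[away_avg: venue IN ('away', 'home')]
game_id=6: ✓ → 113
game_id=7: ✗
game_id=8: ✓ → 102
game_id=9: ✓ → 110
game_id=10: ✓ → 137
game_id=11: ✓ → 84
game_id=12: ✓ → 86
game_id=13: ✓ → 93
game_id=14: ✓ → 80
game_id=15: ✗
game_id=16: ✓ → 93
game_id=17: ✓ → 60
game_id=18: ✓ → 136
game_id=19: ✗
away_avg = (113 + 102 + 110 + 137 + 84 + 86 + 93 + 80 + 93 + 60 + 136) / 11 = 99.4545454545
—
[attendance_sum: attendance >= 7025 OR home_pts > 105]
game_id=6: ✓ → 113
game_id=7: ✓ → 128
game_id=8: ✓ → 102
game_id=9: ✗
game_id=10: ✓ → 137
game_id=11: ✓ → 84
game_id=12: ✗
game_id=13: ✓ → 93
game_id=14: ✓ → 80
game_id=15: ✓ → 92
game_id=16: ✓ → 93
game_id=17: ✓ → 60
game_id=18: ✓ → 136
game_id=19: ✓ → 69
attendance_sum = 113 + 128 + 102 + 137 + 84 + 93 + 80 + 92 + 93 + 60 + 136 + 69 = 1187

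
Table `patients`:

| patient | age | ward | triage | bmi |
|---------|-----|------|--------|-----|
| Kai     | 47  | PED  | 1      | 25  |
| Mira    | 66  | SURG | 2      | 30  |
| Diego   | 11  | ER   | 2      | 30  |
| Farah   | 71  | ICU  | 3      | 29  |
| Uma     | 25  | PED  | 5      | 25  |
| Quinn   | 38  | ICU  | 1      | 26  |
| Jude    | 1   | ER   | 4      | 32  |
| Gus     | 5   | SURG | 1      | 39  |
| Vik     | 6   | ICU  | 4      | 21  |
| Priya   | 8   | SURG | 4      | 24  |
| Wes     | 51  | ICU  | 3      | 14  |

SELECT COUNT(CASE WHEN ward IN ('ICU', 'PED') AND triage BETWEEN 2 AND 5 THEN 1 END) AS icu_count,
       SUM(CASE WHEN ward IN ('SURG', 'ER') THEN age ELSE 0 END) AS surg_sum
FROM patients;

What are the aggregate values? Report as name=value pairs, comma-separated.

[icu_count: ward IN ('ICU', 'PED') AND triage BETWEEN 2 AND 5]
patient=Kai: ✗
patient=Mira: ✗
patient=Diego: ✗
patient=Farah: ✓ → 1
patient=Uma: ✓ → 1
patient=Quinn: ✗
patient=Jude: ✗
patient=Gus: ✗
patient=Vik: ✓ → 1
patient=Priya: ✗
patient=Wes: ✓ → 1
icu_count = COUNT(1, 1, 1, 1) = 4
—
[surg_sum: ward IN ('SURG', 'ER')]
patient=Kai: ✗
patient=Mira: ✓ → 66
patient=Diego: ✓ → 11
patient=Farah: ✗
patient=Uma: ✗
patient=Quinn: ✗
patient=Jude: ✓ → 1
patient=Gus: ✓ → 5
patient=Vik: ✗
patient=Priya: ✓ → 8
patient=Wes: ✗
surg_sum = 66 + 11 + 1 + 5 + 8 = 91

icu_count=4, surg_sum=91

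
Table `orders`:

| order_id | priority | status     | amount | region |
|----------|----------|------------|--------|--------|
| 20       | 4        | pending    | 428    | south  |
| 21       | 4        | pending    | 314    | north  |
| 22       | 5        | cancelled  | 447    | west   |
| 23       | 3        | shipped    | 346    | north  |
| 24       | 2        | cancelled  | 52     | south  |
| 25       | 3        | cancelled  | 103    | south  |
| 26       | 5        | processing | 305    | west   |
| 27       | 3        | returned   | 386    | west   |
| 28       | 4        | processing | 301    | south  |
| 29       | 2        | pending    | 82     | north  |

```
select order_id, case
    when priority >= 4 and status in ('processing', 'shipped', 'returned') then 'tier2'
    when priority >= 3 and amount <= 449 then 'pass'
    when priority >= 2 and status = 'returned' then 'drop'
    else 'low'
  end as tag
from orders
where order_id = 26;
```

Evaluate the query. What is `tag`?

tier2

order_id = 26: priority=5, status=processing, amount=305, region=west.
priority >= 4 and status in ('processing', 'shipped', 'returned') → true → tier2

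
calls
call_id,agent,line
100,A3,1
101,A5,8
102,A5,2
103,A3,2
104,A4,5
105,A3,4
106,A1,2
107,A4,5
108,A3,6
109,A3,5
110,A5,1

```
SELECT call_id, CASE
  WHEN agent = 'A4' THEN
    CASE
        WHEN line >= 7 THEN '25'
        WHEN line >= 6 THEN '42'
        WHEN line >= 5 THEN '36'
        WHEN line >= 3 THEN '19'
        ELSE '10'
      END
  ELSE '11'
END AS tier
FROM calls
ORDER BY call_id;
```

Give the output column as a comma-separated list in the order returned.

call_id=100: agent='A3' → outer ELSE → 11
call_id=101: agent='A5' → outer ELSE → 11
call_id=102: agent='A5' → outer ELSE → 11
call_id=103: agent='A3' → outer ELSE → 11
call_id=104: agent='A4' → inner[line >= 5] → 36
call_id=105: agent='A3' → outer ELSE → 11
call_id=106: agent='A1' → outer ELSE → 11
call_id=107: agent='A4' → inner[line >= 5] → 36
call_id=108: agent='A3' → outer ELSE → 11
call_id=109: agent='A3' → outer ELSE → 11
call_id=110: agent='A5' → outer ELSE → 11

11, 11, 11, 11, 36, 11, 11, 36, 11, 11, 11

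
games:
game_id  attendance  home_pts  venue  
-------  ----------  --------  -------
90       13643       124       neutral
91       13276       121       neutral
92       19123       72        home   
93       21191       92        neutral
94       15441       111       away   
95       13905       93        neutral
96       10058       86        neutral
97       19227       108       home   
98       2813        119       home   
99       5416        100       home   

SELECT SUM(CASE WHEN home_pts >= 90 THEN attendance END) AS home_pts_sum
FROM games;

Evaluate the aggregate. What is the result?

104912

game_id=90: ✓ → 13643
game_id=91: ✓ → 13276
game_id=92: ✗
game_id=93: ✓ → 21191
game_id=94: ✓ → 15441
game_id=95: ✓ → 13905
game_id=96: ✗
game_id=97: ✓ → 19227
game_id=98: ✓ → 2813
game_id=99: ✓ → 5416
home_pts_sum = 13643 + 13276 + 21191 + 15441 + 13905 + 19227 + 2813 + 5416 = 104912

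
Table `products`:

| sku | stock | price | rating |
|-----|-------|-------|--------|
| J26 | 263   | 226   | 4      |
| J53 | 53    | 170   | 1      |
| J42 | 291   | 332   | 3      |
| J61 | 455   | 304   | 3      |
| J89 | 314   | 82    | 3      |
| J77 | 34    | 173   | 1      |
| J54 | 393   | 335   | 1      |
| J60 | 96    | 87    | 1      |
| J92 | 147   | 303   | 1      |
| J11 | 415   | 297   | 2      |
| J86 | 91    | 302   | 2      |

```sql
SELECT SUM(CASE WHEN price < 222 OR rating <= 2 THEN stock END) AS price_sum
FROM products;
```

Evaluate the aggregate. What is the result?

1543

sku=J26: ✗
sku=J53: ✓ → 53
sku=J42: ✗
sku=J61: ✗
sku=J89: ✓ → 314
sku=J77: ✓ → 34
sku=J54: ✓ → 393
sku=J60: ✓ → 96
sku=J92: ✓ → 147
sku=J11: ✓ → 415
sku=J86: ✓ → 91
price_sum = 53 + 314 + 34 + 393 + 96 + 147 + 415 + 91 = 1543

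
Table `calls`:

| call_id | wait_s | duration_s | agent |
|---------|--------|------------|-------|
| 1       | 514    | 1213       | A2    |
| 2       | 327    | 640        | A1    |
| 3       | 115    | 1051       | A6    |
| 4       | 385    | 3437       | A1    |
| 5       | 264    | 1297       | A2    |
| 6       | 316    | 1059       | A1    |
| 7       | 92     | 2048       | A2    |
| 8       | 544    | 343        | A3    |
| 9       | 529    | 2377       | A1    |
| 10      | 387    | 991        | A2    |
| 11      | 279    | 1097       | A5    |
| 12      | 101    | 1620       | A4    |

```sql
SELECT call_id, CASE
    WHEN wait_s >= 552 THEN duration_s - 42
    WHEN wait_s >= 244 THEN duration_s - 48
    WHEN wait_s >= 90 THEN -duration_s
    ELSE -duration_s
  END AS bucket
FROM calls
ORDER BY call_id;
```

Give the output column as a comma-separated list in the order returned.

call_id=1: wait_s >= 244 → 1165
call_id=2: wait_s >= 244 → 592
call_id=3: wait_s >= 90 → -1051
call_id=4: wait_s >= 244 → 3389
call_id=5: wait_s >= 244 → 1249
call_id=6: wait_s >= 244 → 1011
call_id=7: wait_s >= 90 → -2048
call_id=8: wait_s >= 244 → 295
call_id=9: wait_s >= 244 → 2329
call_id=10: wait_s >= 244 → 943
call_id=11: wait_s >= 244 → 1049
call_id=12: wait_s >= 90 → -1620

1165, 592, -1051, 3389, 1249, 1011, -2048, 295, 2329, 943, 1049, -1620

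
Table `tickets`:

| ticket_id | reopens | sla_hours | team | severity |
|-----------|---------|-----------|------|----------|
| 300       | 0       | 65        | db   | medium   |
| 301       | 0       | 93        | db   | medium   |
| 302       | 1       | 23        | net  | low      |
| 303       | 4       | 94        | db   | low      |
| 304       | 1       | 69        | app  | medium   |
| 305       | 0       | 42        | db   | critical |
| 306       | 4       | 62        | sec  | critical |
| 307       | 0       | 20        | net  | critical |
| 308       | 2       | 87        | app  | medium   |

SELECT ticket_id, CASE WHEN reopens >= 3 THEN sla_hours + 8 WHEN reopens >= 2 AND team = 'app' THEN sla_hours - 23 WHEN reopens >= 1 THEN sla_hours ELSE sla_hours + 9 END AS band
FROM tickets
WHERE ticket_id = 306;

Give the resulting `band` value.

ticket_id = 306: reopens=4, sla_hours=62, team=sec, severity=critical.
reopens >= 3 → true → 70

70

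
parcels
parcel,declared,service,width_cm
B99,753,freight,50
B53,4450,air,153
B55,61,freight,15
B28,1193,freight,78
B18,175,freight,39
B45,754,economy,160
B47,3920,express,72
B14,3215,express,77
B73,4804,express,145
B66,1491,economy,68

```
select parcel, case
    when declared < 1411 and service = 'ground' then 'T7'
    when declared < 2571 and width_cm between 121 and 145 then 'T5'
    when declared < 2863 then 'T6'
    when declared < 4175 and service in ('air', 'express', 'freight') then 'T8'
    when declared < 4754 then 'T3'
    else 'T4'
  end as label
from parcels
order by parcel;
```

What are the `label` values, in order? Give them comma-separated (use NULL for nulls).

T8, T6, T6, T6, T8, T3, T6, T6, T4, T6

parcel=B14: declared < 4175 and service in ('air', 'express', 'freight') → T8
parcel=B18: declared < 2863 → T6
parcel=B28: declared < 2863 → T6
parcel=B45: declared < 2863 → T6
parcel=B47: declared < 4175 and service in ('air', 'express', 'freight') → T8
parcel=B53: declared < 4754 → T3
parcel=B55: declared < 2863 → T6
parcel=B66: declared < 2863 → T6
parcel=B73: ELSE → T4
parcel=B99: declared < 2863 → T6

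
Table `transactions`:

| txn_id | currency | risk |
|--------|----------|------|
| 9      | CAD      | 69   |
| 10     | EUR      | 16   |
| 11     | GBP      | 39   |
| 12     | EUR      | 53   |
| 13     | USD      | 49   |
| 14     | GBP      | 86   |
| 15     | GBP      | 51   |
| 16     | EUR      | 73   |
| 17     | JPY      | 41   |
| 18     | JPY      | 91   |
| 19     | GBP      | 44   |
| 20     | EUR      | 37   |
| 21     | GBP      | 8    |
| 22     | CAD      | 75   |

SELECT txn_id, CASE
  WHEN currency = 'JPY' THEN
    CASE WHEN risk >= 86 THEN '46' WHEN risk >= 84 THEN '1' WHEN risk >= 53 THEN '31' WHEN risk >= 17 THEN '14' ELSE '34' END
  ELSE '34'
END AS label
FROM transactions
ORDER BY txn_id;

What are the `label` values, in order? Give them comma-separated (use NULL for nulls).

txn_id=9: currency='CAD' → outer ELSE → 34
txn_id=10: currency='EUR' → outer ELSE → 34
txn_id=11: currency='GBP' → outer ELSE → 34
txn_id=12: currency='EUR' → outer ELSE → 34
txn_id=13: currency='USD' → outer ELSE → 34
txn_id=14: currency='GBP' → outer ELSE → 34
txn_id=15: currency='GBP' → outer ELSE → 34
txn_id=16: currency='EUR' → outer ELSE → 34
txn_id=17: currency='JPY' → inner[risk >= 17] → 14
txn_id=18: currency='JPY' → inner[risk >= 86] → 46
txn_id=19: currency='GBP' → outer ELSE → 34
txn_id=20: currency='EUR' → outer ELSE → 34
txn_id=21: currency='GBP' → outer ELSE → 34
txn_id=22: currency='CAD' → outer ELSE → 34

34, 34, 34, 34, 34, 34, 34, 34, 14, 46, 34, 34, 34, 34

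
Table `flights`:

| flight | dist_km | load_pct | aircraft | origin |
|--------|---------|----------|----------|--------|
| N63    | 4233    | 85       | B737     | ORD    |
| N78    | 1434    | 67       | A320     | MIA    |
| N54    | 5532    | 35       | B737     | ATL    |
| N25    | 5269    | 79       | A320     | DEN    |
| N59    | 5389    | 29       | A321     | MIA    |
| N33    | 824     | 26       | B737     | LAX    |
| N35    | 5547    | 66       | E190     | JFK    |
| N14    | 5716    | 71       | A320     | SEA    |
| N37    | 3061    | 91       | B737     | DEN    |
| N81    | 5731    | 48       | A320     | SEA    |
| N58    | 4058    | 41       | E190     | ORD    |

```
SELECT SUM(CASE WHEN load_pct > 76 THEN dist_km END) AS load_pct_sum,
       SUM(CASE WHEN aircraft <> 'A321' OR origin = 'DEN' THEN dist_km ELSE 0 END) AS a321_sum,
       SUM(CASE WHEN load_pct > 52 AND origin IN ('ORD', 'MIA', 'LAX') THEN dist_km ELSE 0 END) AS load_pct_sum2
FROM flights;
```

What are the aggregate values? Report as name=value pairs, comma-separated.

[load_pct_sum: load_pct > 76]
flight=N63: ✓ → 4233
flight=N78: ✗
flight=N54: ✗
flight=N25: ✓ → 5269
flight=N59: ✗
flight=N33: ✗
flight=N35: ✗
flight=N14: ✗
flight=N37: ✓ → 3061
flight=N81: ✗
flight=N58: ✗
load_pct_sum = 4233 + 5269 + 3061 = 12563
—
[a321_sum: aircraft <> 'A321' OR origin = 'DEN']
flight=N63: ✓ → 4233
flight=N78: ✓ → 1434
flight=N54: ✓ → 5532
flight=N25: ✓ → 5269
flight=N59: ✗
flight=N33: ✓ → 824
flight=N35: ✓ → 5547
flight=N14: ✓ → 5716
flight=N37: ✓ → 3061
flight=N81: ✓ → 5731
flight=N58: ✓ → 4058
a321_sum = 4233 + 1434 + 5532 + 5269 + 824 + 5547 + 5716 + 3061 + 5731 + 4058 = 41405
—
[load_pct_sum2: load_pct > 52 AND origin IN ('ORD', 'MIA', 'LAX')]
flight=N63: ✓ → 4233
flight=N78: ✓ → 1434
flight=N54: ✗
flight=N25: ✗
flight=N59: ✗
flight=N33: ✗
flight=N35: ✗
flight=N14: ✗
flight=N37: ✗
flight=N81: ✗
flight=N58: ✗
load_pct_sum2 = 4233 + 1434 = 5667

load_pct_sum=12563, a321_sum=41405, load_pct_sum2=5667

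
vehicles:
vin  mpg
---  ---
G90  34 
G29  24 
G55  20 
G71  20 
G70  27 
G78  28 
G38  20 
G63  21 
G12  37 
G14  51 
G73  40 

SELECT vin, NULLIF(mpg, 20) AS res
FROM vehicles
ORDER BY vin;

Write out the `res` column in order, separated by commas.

37, 51, 24, NULL, NULL, 21, 27, NULL, 40, 28, 34

vin=G12: mpg=37 vs 20: differ → 37
vin=G14: mpg=51 vs 20: differ → 51
vin=G29: mpg=24 vs 20: differ → 24
vin=G38: mpg=20 vs 20: equal → NULL
vin=G55: mpg=20 vs 20: equal → NULL
vin=G63: mpg=21 vs 20: differ → 21
vin=G70: mpg=27 vs 20: differ → 27
vin=G71: mpg=20 vs 20: equal → NULL
vin=G73: mpg=40 vs 20: differ → 40
vin=G78: mpg=28 vs 20: differ → 28
vin=G90: mpg=34 vs 20: differ → 34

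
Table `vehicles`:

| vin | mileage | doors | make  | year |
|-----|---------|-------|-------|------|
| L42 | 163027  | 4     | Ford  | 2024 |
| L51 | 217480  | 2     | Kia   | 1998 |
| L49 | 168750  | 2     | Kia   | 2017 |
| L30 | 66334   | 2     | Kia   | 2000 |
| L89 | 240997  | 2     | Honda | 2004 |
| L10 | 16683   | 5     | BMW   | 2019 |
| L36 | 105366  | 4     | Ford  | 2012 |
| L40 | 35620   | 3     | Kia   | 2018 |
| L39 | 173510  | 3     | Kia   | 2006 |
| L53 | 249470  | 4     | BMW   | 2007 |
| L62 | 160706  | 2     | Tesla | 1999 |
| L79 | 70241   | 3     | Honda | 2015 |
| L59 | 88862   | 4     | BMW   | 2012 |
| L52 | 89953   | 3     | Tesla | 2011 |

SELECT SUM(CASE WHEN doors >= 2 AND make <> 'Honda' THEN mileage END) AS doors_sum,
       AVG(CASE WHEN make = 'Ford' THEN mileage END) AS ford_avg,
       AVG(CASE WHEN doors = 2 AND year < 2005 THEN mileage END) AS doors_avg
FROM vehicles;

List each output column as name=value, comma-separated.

[doors_sum: doors >= 2 AND make <> 'Honda']
vin=L42: ✓ → 163027
vin=L51: ✓ → 217480
vin=L49: ✓ → 168750
vin=L30: ✓ → 66334
vin=L89: ✗
vin=L10: ✓ → 16683
vin=L36: ✓ → 105366
vin=L40: ✓ → 35620
vin=L39: ✓ → 173510
vin=L53: ✓ → 249470
vin=L62: ✓ → 160706
vin=L79: ✗
vin=L59: ✓ → 88862
vin=L52: ✓ → 89953
doors_sum = 163027 + 217480 + 168750 + 66334 + 16683 + 105366 + 35620 + 173510 + 249470 + 160706 + 88862 + 89953 = 1535761
—
[ford_avg: make = 'Ford']
vin=L42: ✓ → 163027
vin=L51: ✗
vin=L49: ✗
vin=L30: ✗
vin=L89: ✗
vin=L10: ✗
vin=L36: ✓ → 105366
vin=L40: ✗
vin=L39: ✗
vin=L53: ✗
vin=L62: ✗
vin=L79: ✗
vin=L59: ✗
vin=L52: ✗
ford_avg = (163027 + 105366) / 2 = 134196.5
—
[doors_avg: doors = 2 AND year < 2005]
vin=L42: ✗
vin=L51: ✓ → 217480
vin=L49: ✗
vin=L30: ✓ → 66334
vin=L89: ✓ → 240997
vin=L10: ✗
vin=L36: ✗
vin=L40: ✗
vin=L39: ✗
vin=L53: ✗
vin=L62: ✓ → 160706
vin=L79: ✗
vin=L59: ✗
vin=L52: ✗
doors_avg = (217480 + 66334 + 240997 + 160706) / 4 = 171379.25

doors_sum=1535761, ford_avg=134196.5, doors_avg=171379.25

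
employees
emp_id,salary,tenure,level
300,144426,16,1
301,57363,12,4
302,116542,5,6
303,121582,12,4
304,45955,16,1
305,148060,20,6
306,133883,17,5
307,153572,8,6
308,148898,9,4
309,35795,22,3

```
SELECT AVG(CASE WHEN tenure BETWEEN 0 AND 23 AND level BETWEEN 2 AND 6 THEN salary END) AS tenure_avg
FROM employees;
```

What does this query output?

114461.875

emp_id=300: ✗
emp_id=301: ✓ → 57363
emp_id=302: ✓ → 116542
emp_id=303: ✓ → 121582
emp_id=304: ✗
emp_id=305: ✓ → 148060
emp_id=306: ✓ → 133883
emp_id=307: ✓ → 153572
emp_id=308: ✓ → 148898
emp_id=309: ✓ → 35795
tenure_avg = (57363 + 116542 + 121582 + 148060 + 133883 + 153572 + 148898 + 35795) / 8 = 114461.875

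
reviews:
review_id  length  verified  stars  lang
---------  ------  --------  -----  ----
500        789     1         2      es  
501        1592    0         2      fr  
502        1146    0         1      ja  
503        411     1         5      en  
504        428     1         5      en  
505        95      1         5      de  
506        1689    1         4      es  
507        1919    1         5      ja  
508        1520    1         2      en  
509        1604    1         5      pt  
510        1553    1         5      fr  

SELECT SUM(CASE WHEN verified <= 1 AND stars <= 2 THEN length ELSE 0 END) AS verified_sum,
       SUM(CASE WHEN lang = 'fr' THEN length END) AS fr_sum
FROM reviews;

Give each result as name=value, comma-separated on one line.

verified_sum=5047, fr_sum=3145

[verified_sum: verified <= 1 AND stars <= 2]
review_id=500: ✓ → 789
review_id=501: ✓ → 1592
review_id=502: ✓ → 1146
review_id=503: ✗
review_id=504: ✗
review_id=505: ✗
review_id=506: ✗
review_id=507: ✗
review_id=508: ✓ → 1520
review_id=509: ✗
review_id=510: ✗
verified_sum = 789 + 1592 + 1146 + 1520 = 5047
—
[fr_sum: lang = 'fr']
review_id=500: ✗
review_id=501: ✓ → 1592
review_id=502: ✗
review_id=503: ✗
review_id=504: ✗
review_id=505: ✗
review_id=506: ✗
review_id=507: ✗
review_id=508: ✗
review_id=509: ✗
review_id=510: ✓ → 1553
fr_sum = 1592 + 1553 = 3145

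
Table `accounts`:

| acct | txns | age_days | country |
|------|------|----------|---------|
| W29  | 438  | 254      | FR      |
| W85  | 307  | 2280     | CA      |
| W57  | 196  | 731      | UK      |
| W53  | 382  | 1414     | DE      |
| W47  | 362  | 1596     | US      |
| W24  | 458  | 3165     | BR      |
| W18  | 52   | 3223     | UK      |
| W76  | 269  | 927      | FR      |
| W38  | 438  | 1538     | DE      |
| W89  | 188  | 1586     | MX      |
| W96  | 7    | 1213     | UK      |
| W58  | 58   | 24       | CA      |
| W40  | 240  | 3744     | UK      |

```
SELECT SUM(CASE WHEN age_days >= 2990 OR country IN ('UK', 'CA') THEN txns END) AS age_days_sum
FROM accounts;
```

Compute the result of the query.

acct=W29: ✗
acct=W85: ✓ → 307
acct=W57: ✓ → 196
acct=W53: ✗
acct=W47: ✗
acct=W24: ✓ → 458
acct=W18: ✓ → 52
acct=W76: ✗
acct=W38: ✗
acct=W89: ✗
acct=W96: ✓ → 7
acct=W58: ✓ → 58
acct=W40: ✓ → 240
age_days_sum = 307 + 196 + 458 + 52 + 7 + 58 + 240 = 1318

1318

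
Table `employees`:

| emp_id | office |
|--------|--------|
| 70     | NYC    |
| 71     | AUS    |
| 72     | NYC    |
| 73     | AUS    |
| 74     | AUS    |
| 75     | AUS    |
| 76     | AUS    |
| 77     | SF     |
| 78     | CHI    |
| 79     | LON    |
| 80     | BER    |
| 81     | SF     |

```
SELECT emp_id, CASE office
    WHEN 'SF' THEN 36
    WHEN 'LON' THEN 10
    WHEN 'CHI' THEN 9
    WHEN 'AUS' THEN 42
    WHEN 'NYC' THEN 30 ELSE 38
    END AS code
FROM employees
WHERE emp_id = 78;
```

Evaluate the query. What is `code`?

emp_id = 78: office=CHI.
office='SF' → false
office='LON' → false
office='CHI' → true → 9

9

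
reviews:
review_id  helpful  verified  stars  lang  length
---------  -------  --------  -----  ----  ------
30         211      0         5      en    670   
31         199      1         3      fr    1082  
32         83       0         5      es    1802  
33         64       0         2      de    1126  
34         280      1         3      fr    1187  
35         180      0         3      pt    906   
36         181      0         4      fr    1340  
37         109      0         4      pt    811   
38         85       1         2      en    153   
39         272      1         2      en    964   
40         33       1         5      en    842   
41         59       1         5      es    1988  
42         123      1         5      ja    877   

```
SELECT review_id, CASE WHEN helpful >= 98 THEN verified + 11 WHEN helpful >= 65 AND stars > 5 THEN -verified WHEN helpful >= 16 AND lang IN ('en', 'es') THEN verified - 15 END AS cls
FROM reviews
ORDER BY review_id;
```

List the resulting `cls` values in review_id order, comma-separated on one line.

11, 12, -15, NULL, 12, 11, 11, 11, -14, 12, -14, -14, 12

review_id=30: helpful >= 98 → 11
review_id=31: helpful >= 98 → 12
review_id=32: helpful >= 16 AND lang IN ('en', 'es') → -15
review_id=33: (no match → NULL) → NULL
review_id=34: helpful >= 98 → 12
review_id=35: helpful >= 98 → 11
review_id=36: helpful >= 98 → 11
review_id=37: helpful >= 98 → 11
review_id=38: helpful >= 16 AND lang IN ('en', 'es') → -14
review_id=39: helpful >= 98 → 12
review_id=40: helpful >= 16 AND lang IN ('en', 'es') → -14
review_id=41: helpful >= 16 AND lang IN ('en', 'es') → -14
review_id=42: helpful >= 98 → 12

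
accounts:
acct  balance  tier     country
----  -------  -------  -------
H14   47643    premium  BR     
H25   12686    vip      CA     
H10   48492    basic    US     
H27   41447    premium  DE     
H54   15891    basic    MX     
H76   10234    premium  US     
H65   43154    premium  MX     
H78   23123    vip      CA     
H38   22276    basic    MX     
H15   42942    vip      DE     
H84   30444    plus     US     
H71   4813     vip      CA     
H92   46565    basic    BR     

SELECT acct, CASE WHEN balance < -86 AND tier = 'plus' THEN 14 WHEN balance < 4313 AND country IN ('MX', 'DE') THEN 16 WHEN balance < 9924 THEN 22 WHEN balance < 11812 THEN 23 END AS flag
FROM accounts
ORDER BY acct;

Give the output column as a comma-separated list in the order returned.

NULL, NULL, NULL, NULL, NULL, NULL, NULL, NULL, 22, 23, NULL, NULL, NULL

acct=H10: (no match → NULL) → NULL
acct=H14: (no match → NULL) → NULL
acct=H15: (no match → NULL) → NULL
acct=H25: (no match → NULL) → NULL
acct=H27: (no match → NULL) → NULL
acct=H38: (no match → NULL) → NULL
acct=H54: (no match → NULL) → NULL
acct=H65: (no match → NULL) → NULL
acct=H71: balance < 9924 → 22
acct=H76: balance < 11812 → 23
acct=H78: (no match → NULL) → NULL
acct=H84: (no match → NULL) → NULL
acct=H92: (no match → NULL) → NULL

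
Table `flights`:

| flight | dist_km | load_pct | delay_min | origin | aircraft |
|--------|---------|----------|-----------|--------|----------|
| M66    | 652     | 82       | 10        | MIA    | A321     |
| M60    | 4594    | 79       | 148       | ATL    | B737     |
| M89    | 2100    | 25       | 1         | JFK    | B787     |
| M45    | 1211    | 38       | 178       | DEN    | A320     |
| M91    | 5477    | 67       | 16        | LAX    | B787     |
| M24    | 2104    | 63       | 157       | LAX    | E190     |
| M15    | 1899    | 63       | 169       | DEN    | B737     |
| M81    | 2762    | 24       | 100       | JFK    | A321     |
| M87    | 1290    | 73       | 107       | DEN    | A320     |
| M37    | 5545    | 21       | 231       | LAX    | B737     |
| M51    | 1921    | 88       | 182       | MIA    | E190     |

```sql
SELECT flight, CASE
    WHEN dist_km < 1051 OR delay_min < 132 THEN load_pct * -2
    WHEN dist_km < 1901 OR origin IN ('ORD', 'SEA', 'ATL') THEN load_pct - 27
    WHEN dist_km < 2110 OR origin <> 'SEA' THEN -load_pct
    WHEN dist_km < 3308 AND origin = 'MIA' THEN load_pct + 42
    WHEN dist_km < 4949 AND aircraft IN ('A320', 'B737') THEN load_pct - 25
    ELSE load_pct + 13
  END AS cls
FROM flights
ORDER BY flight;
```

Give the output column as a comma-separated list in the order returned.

36, -63, -21, 11, -88, 52, -164, -48, -146, -50, -134

flight=M15: dist_km < 1901 OR origin IN ('ORD', 'SEA', 'ATL') → 36
flight=M24: dist_km < 2110 OR origin <> 'SEA' → -63
flight=M37: dist_km < 2110 OR origin <> 'SEA' → -21
flight=M45: dist_km < 1901 OR origin IN ('ORD', 'SEA', 'ATL') → 11
flight=M51: dist_km < 2110 OR origin <> 'SEA' → -88
flight=M60: dist_km < 1901 OR origin IN ('ORD', 'SEA', 'ATL') → 52
flight=M66: dist_km < 1051 OR delay_min < 132 → -164
flight=M81: dist_km < 1051 OR delay_min < 132 → -48
flight=M87: dist_km < 1051 OR delay_min < 132 → -146
flight=M89: dist_km < 1051 OR delay_min < 132 → -50
flight=M91: dist_km < 1051 OR delay_min < 132 → -134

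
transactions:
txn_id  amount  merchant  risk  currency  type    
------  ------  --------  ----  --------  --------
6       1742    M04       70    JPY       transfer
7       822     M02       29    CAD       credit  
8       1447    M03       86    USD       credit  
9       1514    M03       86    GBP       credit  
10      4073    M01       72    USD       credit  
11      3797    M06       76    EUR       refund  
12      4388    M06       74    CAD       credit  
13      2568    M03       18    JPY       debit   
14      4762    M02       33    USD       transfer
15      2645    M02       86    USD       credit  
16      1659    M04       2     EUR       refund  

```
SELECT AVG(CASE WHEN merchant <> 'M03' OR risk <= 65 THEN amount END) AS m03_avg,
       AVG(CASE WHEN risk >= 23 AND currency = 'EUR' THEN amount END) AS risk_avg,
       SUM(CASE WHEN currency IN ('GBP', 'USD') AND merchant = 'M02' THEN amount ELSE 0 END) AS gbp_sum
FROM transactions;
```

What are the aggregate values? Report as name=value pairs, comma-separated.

m03_avg=2939.5555555556, risk_avg=3797, gbp_sum=7407

[m03_avg: merchant <> 'M03' OR risk <= 65]
txn_id=6: ✓ → 1742
txn_id=7: ✓ → 822
txn_id=8: ✗
txn_id=9: ✗
txn_id=10: ✓ → 4073
txn_id=11: ✓ → 3797
txn_id=12: ✓ → 4388
txn_id=13: ✓ → 2568
txn_id=14: ✓ → 4762
txn_id=15: ✓ → 2645
txn_id=16: ✓ → 1659
m03_avg = (1742 + 822 + 4073 + 3797 + 4388 + 2568 + 4762 + 2645 + 1659) / 9 = 2939.5555555556
—
[risk_avg: risk >= 23 AND currency = 'EUR']
txn_id=6: ✗
txn_id=7: ✗
txn_id=8: ✗
txn_id=9: ✗
txn_id=10: ✗
txn_id=11: ✓ → 3797
txn_id=12: ✗
txn_id=13: ✗
txn_id=14: ✗
txn_id=15: ✗
txn_id=16: ✗
risk_avg = 3797
—
[gbp_sum: currency IN ('GBP', 'USD') AND merchant = 'M02']
txn_id=6: ✗
txn_id=7: ✗
txn_id=8: ✗
txn_id=9: ✗
txn_id=10: ✗
txn_id=11: ✗
txn_id=12: ✗
txn_id=13: ✗
txn_id=14: ✓ → 4762
txn_id=15: ✓ → 2645
txn_id=16: ✗
gbp_sum = 4762 + 2645 = 7407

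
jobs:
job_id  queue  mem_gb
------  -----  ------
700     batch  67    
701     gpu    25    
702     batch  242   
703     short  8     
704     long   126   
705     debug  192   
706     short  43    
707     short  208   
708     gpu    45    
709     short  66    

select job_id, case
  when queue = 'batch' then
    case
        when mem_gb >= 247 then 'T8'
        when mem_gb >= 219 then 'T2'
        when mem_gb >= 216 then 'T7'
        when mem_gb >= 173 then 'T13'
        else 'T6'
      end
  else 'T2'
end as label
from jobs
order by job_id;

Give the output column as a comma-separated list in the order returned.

job_id=700: queue='batch' → inner[ELSE] → T6
job_id=701: queue='gpu' → outer ELSE → T2
job_id=702: queue='batch' → inner[mem_gb >= 219] → T2
job_id=703: queue='short' → outer ELSE → T2
job_id=704: queue='long' → outer ELSE → T2
job_id=705: queue='debug' → outer ELSE → T2
job_id=706: queue='short' → outer ELSE → T2
job_id=707: queue='short' → outer ELSE → T2
job_id=708: queue='gpu' → outer ELSE → T2
job_id=709: queue='short' → outer ELSE → T2

T6, T2, T2, T2, T2, T2, T2, T2, T2, T2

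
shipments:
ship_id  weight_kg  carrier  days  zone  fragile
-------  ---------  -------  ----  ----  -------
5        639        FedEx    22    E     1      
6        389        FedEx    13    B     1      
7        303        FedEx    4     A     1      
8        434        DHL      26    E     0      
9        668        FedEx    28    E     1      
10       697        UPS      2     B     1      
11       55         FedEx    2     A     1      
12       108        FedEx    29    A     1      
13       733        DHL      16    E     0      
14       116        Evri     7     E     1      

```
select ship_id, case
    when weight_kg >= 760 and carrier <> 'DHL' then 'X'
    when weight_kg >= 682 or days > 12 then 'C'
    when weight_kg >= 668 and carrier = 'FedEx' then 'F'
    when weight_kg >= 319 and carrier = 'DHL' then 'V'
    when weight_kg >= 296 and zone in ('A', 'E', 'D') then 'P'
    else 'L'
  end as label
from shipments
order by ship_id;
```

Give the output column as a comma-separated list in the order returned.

ship_id=5: weight_kg >= 682 or days > 12 → C
ship_id=6: weight_kg >= 682 or days > 12 → C
ship_id=7: weight_kg >= 296 and zone in ('A', 'E', 'D') → P
ship_id=8: weight_kg >= 682 or days > 12 → C
ship_id=9: weight_kg >= 682 or days > 12 → C
ship_id=10: weight_kg >= 682 or days > 12 → C
ship_id=11: ELSE → L
ship_id=12: weight_kg >= 682 or days > 12 → C
ship_id=13: weight_kg >= 682 or days > 12 → C
ship_id=14: ELSE → L

C, C, P, C, C, C, L, C, C, L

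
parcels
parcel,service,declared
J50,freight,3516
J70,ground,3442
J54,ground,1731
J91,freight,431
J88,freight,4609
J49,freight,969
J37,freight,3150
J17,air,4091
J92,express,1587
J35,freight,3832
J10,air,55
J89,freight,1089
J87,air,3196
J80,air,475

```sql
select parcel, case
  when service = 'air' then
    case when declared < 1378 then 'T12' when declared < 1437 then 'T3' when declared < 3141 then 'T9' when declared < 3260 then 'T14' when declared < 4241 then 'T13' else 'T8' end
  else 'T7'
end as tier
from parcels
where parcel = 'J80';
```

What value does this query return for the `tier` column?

parcel = J80: service=air, declared=475.
service='air' → inner[declared < 1378] → T12

T12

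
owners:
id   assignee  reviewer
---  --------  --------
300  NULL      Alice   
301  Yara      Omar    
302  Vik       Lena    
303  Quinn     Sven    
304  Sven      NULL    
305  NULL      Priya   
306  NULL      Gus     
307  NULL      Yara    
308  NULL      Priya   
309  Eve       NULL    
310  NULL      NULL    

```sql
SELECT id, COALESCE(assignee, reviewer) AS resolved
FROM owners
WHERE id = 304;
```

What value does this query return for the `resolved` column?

Sven

id = 304: assignee=Sven, reviewer=NULL.
assignee=Sven → Sven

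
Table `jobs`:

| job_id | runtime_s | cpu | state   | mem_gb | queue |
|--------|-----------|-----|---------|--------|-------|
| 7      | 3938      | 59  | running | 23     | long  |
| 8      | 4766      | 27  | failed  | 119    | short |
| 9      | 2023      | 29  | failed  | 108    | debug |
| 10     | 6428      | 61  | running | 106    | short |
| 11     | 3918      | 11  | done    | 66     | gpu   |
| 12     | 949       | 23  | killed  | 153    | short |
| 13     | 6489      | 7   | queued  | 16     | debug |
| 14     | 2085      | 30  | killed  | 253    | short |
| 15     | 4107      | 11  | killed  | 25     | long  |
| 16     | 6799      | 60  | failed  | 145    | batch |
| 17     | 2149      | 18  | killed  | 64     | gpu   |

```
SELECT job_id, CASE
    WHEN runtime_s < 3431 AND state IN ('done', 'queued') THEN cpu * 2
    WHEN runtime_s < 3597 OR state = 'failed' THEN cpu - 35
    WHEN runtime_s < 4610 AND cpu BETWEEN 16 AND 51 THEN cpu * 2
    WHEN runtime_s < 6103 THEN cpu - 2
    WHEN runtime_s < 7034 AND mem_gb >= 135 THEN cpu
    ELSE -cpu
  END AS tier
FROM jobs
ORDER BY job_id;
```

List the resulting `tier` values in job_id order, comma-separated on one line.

57, -8, -6, -61, 9, -12, -7, -5, 9, 25, -17

job_id=7: runtime_s < 6103 → 57
job_id=8: runtime_s < 3597 OR state = 'failed' → -8
job_id=9: runtime_s < 3597 OR state = 'failed' → -6
job_id=10: ELSE → -61
job_id=11: runtime_s < 6103 → 9
job_id=12: runtime_s < 3597 OR state = 'failed' → -12
job_id=13: ELSE → -7
job_id=14: runtime_s < 3597 OR state = 'failed' → -5
job_id=15: runtime_s < 6103 → 9
job_id=16: runtime_s < 3597 OR state = 'failed' → 25
job_id=17: runtime_s < 3597 OR state = 'failed' → -17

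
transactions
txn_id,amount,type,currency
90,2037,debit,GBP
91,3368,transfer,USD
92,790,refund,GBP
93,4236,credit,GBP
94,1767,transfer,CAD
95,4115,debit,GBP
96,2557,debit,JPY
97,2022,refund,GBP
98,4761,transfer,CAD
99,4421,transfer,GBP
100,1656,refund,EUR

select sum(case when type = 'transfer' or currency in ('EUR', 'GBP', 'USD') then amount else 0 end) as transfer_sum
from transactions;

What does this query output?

txn_id=90: ✓ → 2037
txn_id=91: ✓ → 3368
txn_id=92: ✓ → 790
txn_id=93: ✓ → 4236
txn_id=94: ✓ → 1767
txn_id=95: ✓ → 4115
txn_id=96: ✗
txn_id=97: ✓ → 2022
txn_id=98: ✓ → 4761
txn_id=99: ✓ → 4421
txn_id=100: ✓ → 1656
transfer_sum = 2037 + 3368 + 790 + 4236 + 1767 + 4115 + 2022 + 4761 + 4421 + 1656 = 29173

29173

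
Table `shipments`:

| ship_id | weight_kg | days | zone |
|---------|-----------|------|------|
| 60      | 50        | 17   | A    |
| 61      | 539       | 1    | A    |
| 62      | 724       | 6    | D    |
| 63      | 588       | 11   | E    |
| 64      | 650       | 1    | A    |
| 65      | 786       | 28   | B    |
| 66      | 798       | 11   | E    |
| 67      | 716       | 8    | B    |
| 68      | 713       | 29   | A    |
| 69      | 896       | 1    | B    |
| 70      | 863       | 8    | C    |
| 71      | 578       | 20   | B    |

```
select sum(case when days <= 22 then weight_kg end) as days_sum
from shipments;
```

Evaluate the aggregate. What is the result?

ship_id=60: ✓ → 50
ship_id=61: ✓ → 539
ship_id=62: ✓ → 724
ship_id=63: ✓ → 588
ship_id=64: ✓ → 650
ship_id=65: ✗
ship_id=66: ✓ → 798
ship_id=67: ✓ → 716
ship_id=68: ✗
ship_id=69: ✓ → 896
ship_id=70: ✓ → 863
ship_id=71: ✓ → 578
days_sum = 50 + 539 + 724 + 588 + 650 + 798 + 716 + 896 + 863 + 578 = 6402

6402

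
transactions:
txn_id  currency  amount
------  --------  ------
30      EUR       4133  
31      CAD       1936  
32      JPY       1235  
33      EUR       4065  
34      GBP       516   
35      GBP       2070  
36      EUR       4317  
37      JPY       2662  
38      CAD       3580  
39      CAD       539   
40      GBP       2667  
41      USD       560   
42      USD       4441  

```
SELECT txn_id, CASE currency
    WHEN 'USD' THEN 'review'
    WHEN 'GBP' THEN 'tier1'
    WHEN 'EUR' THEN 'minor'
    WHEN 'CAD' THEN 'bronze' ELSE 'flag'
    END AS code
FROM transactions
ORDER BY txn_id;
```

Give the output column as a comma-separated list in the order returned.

txn_id=30: currency='EUR' → minor
txn_id=31: currency='CAD' → bronze
txn_id=32: ELSE → flag
txn_id=33: currency='EUR' → minor
txn_id=34: currency='GBP' → tier1
txn_id=35: currency='GBP' → tier1
txn_id=36: currency='EUR' → minor
txn_id=37: ELSE → flag
txn_id=38: currency='CAD' → bronze
txn_id=39: currency='CAD' → bronze
txn_id=40: currency='GBP' → tier1
txn_id=41: currency='USD' → review
txn_id=42: currency='USD' → review

minor, bronze, flag, minor, tier1, tier1, minor, flag, bronze, bronze, tier1, review, review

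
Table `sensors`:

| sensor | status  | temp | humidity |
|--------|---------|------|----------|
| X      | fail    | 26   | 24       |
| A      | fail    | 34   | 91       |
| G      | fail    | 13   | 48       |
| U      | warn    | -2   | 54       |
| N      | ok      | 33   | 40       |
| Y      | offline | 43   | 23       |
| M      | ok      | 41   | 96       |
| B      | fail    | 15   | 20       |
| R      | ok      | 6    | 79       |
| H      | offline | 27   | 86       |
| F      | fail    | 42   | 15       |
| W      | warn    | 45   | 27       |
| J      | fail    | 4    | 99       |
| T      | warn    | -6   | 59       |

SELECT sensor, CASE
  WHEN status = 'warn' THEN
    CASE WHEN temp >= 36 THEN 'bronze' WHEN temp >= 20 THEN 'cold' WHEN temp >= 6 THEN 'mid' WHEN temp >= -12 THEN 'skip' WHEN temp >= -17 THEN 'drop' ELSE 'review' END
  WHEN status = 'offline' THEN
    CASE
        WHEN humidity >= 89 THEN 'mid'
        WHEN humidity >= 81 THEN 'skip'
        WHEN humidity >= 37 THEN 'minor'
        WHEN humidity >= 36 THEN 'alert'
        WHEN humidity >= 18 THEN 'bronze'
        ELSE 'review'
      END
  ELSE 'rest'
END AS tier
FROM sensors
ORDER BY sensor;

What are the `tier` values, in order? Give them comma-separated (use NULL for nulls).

sensor=A: status='fail' → outer ELSE → rest
sensor=B: status='fail' → outer ELSE → rest
sensor=F: status='fail' → outer ELSE → rest
sensor=G: status='fail' → outer ELSE → rest
sensor=H: status='offline' → inner[humidity >= 81] → skip
sensor=J: status='fail' → outer ELSE → rest
sensor=M: status='ok' → outer ELSE → rest
sensor=N: status='ok' → outer ELSE → rest
sensor=R: status='ok' → outer ELSE → rest
sensor=T: status='warn' → inner[temp >= -12] → skip
sensor=U: status='warn' → inner[temp >= -12] → skip
sensor=W: status='warn' → inner[temp >= 36] → bronze
sensor=X: status='fail' → outer ELSE → rest
sensor=Y: status='offline' → inner[humidity >= 18] → bronze

rest, rest, rest, rest, skip, rest, rest, rest, rest, skip, skip, bronze, rest, bronze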